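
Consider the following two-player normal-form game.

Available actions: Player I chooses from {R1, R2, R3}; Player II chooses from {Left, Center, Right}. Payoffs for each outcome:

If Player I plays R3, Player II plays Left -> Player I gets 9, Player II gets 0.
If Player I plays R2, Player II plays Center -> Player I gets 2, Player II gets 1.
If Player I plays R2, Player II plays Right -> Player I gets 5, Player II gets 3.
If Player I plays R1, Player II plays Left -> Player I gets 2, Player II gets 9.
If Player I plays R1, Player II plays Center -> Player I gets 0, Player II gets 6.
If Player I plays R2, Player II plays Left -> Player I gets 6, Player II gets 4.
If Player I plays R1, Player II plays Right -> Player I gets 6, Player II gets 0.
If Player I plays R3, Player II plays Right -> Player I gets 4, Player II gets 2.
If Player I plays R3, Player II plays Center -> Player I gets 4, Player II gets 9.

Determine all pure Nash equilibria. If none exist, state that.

For each player, find the best response to each opponent profile; mutual best responses are the pure NE.
Player I against Left: payoffs 2, 6, 9 → best response R3.
Player I against Center: payoffs 0, 2, 4 → best response R3.
Player I against Right: payoffs 6, 5, 4 → best response R1.
Player II against R1: payoffs 9, 6, 0 → best response Left.
Player II against R2: payoffs 4, 1, 3 → best response Left.
Player II against R3: payoffs 0, 9, 2 → best response Center.
Mutual best responses: (R3, Center).

The unique pure-strategy Nash equilibrium is (R3, Center).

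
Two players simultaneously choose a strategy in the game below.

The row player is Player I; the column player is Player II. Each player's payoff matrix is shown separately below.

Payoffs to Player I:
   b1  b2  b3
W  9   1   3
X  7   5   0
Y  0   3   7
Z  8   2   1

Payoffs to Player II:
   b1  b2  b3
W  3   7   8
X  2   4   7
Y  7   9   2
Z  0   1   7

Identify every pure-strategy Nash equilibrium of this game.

(W, b1): Player II can switch to b2 (3 → 7). Not NE.
(W, b2): Player I can switch to X (1 → 5). Not NE.
(W, b3): Player I can switch to Y (3 → 7). Not NE.
(X, b1): Player I can switch to W (7 → 9). Not NE.
(X, b2): Player II can switch to b3 (4 → 7). Not NE.
(X, b3): Player I can switch to W (0 → 3). Not NE.
(Y, b1): Player I can switch to W (0 → 9). Not NE.
(Y, b2): Player I can switch to X (3 → 5). Not NE.
(Y, b3): Player II can switch to b1 (2 → 7). Not NE.
(Z, b1): Player I can switch to W (8 → 9). Not NE.
(The remaining 2 profiles each have a profitable deviation by the same check.)

none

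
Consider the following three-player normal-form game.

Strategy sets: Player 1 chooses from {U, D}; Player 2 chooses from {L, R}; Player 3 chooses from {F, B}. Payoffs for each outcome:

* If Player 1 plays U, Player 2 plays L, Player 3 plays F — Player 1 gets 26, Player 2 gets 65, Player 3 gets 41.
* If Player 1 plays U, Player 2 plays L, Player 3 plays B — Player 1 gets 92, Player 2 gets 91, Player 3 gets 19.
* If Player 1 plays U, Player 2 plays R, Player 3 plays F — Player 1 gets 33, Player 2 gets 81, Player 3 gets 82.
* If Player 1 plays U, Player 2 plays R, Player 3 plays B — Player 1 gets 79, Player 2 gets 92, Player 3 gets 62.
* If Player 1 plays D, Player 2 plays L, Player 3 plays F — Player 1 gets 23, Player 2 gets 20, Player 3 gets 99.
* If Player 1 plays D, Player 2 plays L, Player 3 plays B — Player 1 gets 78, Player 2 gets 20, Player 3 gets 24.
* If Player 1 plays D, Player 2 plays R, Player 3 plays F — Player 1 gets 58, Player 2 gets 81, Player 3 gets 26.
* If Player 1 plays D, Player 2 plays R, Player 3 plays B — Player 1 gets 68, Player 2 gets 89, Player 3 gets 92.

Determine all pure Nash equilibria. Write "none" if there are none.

(U, L, F): Player 2 can switch to R (65 → 81). Not NE.
(U, L, B): Player 2 can switch to R (91 → 92). Not NE.
(U, R, F): Player 1 can switch to D (33 → 58). Not NE.
(U, R, B): Player 3 can switch to F (62 → 82). Not NE.
(D, L, F): Player 1 can switch to U (23 → 26). Not NE.
(D, L, B): Player 1 can switch to U (78 → 92). Not NE.
(D, R, F): Player 3 can switch to B (26 → 92). Not NE.
(D, R, B): Player 1 can switch to U (68 → 79). Not NE.

There is no pure-strategy Nash equilibrium.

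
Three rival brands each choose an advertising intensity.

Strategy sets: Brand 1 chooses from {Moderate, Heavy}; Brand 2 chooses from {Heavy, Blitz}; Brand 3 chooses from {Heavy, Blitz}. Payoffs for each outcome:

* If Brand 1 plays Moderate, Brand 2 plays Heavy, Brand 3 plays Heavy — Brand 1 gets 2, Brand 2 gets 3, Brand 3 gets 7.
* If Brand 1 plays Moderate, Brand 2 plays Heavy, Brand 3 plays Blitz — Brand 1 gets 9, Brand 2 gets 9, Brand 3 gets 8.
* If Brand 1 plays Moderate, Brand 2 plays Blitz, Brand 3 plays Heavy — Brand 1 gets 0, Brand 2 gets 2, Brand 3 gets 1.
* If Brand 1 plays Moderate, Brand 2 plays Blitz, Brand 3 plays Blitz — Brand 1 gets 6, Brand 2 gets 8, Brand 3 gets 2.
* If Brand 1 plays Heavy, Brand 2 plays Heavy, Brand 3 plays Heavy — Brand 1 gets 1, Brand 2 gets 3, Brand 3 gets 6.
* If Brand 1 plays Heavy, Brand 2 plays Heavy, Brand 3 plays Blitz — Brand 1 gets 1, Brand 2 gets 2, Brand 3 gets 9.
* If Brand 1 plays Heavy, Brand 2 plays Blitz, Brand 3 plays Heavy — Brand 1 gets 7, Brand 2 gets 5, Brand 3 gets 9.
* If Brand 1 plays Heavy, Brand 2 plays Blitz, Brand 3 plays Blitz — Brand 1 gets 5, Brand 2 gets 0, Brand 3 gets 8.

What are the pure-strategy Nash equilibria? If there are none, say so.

Mark each player's best response to every combination of opponents' strategies; a profile where every player is best-responding is a pure Nash equilibrium.
Brand 1 against (Heavy, Heavy): payoffs 2, 1 → best response Moderate.
Brand 1 against (Heavy, Blitz): payoffs 9, 1 → best response Moderate.
Brand 1 against (Blitz, Heavy): payoffs 0, 7 → best response Heavy.
Brand 1 against (Blitz, Blitz): payoffs 6, 5 → best response Moderate.
Brand 2 against (Moderate, Heavy): payoffs 3, 2 → best response Heavy.
Brand 2 against (Moderate, Blitz): payoffs 9, 8 → best response Heavy.
Brand 2 against (Heavy, Heavy): payoffs 3, 5 → best response Blitz.
Brand 2 against (Heavy, Blitz): payoffs 2, 0 → best response Heavy.
Brand 3 against (Moderate, Heavy): payoffs 7, 8 → best response Blitz.
Brand 3 against (Moderate, Blitz): payoffs 1, 2 → best response Blitz.
Brand 3 against (Heavy, Heavy): payoffs 6, 9 → best response Blitz.
Brand 3 against (Heavy, Blitz): payoffs 9, 8 → best response Heavy.
Mutual best responses: (Moderate, Heavy, Blitz); (Heavy, Blitz, Heavy).

Pure-strategy Nash equilibria: (Moderate, Heavy, Blitz); (Heavy, Blitz, Heavy)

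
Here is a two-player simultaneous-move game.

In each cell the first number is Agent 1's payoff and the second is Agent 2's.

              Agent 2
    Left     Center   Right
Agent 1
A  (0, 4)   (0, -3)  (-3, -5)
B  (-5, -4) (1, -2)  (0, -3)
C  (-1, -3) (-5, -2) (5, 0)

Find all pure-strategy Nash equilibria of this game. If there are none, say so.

Check each profile: it is a Nash equilibrium iff no player can strictly gain by switching unilaterally.
(A, Left): Agent 1 gets 0, best alternative -1; Agent 2 gets 4, best alternative -3. No profitable deviation — NE.
(A, Center): Agent 1 can switch to B (0 → 1). Not NE.
(A, Right): Agent 1 can switch to B (-3 → 0). Not NE.
(B, Left): Agent 1 can switch to A (-5 → 0). Not NE.
(B, Center): Agent 1 gets 1, best alternative 0; Agent 2 gets -2, best alternative -3. No profitable deviation — NE.
(B, Right): Agent 1 can switch to C (0 → 5). Not NE.
(C, Left): Agent 1 can switch to A (-1 → 0). Not NE.
(C, Center): Agent 1 can switch to A (-5 → 0). Not NE.
(C, Right): Agent 1 gets 5, best alternative 0; Agent 2 gets 0, best alternative -2. No profitable deviation — NE.

Pure-strategy Nash equilibria: (A, Left) and (B, Center) and (C, Right)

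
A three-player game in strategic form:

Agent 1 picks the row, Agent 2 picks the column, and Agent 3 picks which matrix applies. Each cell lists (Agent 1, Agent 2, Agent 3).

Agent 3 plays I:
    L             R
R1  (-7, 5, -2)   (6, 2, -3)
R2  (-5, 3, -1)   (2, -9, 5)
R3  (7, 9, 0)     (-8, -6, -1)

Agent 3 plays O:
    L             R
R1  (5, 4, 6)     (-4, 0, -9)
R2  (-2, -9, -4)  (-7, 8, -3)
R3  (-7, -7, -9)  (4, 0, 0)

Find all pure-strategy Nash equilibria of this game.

Pure-strategy Nash equilibria: (R1, L, O) and (R3, L, I) and (R3, R, O)

Agent 1 against (L, I): payoffs -7, -5, 7 → best response R3.
Agent 1 against (L, O): payoffs 5, -2, -7 → best response R1.
Agent 1 against (R, I): payoffs 6, 2, -8 → best response R1.
Agent 1 against (R, O): payoffs -4, -7, 4 → best response R3.
Agent 2 against (R1, I): payoffs 5, 2 → best response L.
Agent 2 against (R1, O): payoffs 4, 0 → best response L.
Agent 2 against (R2, I): payoffs 3, -9 → best response L.
Agent 2 against (R2, O): payoffs -9, 8 → best response R.
Agent 2 against (R3, I): payoffs 9, -6 → best response L.
Agent 2 against (R3, O): payoffs -7, 0 → best response R.
Agent 3 against (R1, L): payoffs -2, 6 → best response O.
Agent 3 against (R1, R): payoffs -3, -9 → best response I.
Agent 3 against (R2, L): payoffs -1, -4 → best response I.
Agent 3 against (R2, R): payoffs 5, -3 → best response I.
Agent 3 against (R3, L): payoffs 0, -9 → best response I.
Agent 3 against (R3, R): payoffs -1, 0 → best response O.
Mutual best responses: (R1, L, O); (R3, L, I); (R3, R, O).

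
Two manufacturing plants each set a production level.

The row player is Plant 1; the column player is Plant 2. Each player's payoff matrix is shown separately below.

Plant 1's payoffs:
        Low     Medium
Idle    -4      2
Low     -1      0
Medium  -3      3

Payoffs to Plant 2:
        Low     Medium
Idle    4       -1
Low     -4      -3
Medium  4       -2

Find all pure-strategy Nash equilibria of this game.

Mark each player's best response to every combination of opponents' strategies; a profile where every player is best-responding is a pure Nash equilibrium.
Plant 1 against Low: payoffs -4, -1, -3 → best response Low.
Plant 1 against Medium: payoffs 2, 0, 3 → best response Medium.
Plant 2 against Idle: payoffs 4, -1 → best response Low.
Plant 2 against Low: payoffs -4, -3 → best response Medium.
Plant 2 against Medium: payoffs 4, -2 → best response Low.
No profile is a mutual best response for all players.

There is no pure-strategy Nash equilibrium.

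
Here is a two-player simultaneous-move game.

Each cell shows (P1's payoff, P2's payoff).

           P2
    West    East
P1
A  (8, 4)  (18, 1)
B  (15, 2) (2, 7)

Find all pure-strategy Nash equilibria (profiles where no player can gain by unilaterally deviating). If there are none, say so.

(A, West): P1 can switch to B (8 → 15). Not NE.
(A, East): P2 can switch to West (1 → 4). Not NE.
(B, West): P2 can switch to East (2 → 7). Not NE.
(B, East): P1 can switch to A (2 → 18). Not NE.

This game has no pure Nash equilibrium.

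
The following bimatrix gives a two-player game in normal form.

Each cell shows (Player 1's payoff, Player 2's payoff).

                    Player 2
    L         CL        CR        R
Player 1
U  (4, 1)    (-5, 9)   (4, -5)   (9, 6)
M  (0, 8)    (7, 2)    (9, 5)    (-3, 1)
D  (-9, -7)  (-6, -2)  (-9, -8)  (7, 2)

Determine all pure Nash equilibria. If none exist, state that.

Player 1 against L: payoffs 4, 0, -9 → best response U.
Player 1 against CL: payoffs -5, 7, -6 → best response M.
Player 1 against CR: payoffs 4, 9, -9 → best response M.
Player 1 against R: payoffs 9, -3, 7 → best response U.
Player 2 against U: payoffs 1, 9, -5, 6 → best response CL.
Player 2 against M: payoffs 8, 2, 5, 1 → best response L.
Player 2 against D: payoffs -7, -2, -8, 2 → best response R.
No profile is a mutual best response for all players.

There is no pure-strategy Nash equilibrium.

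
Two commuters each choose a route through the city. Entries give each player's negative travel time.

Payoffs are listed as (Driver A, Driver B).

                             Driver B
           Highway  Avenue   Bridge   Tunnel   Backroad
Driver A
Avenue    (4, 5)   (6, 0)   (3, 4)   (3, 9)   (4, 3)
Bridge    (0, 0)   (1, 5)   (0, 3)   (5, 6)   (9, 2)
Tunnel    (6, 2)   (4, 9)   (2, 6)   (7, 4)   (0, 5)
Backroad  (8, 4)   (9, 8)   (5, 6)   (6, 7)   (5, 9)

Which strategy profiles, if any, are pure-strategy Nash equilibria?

Mark each player's best response to every combination of opponents' strategies; a profile where every player is best-responding is a pure Nash equilibrium.
Driver A against Highway: payoffs 4, 0, 6, 8 → best response Backroad.
Driver A against Avenue: payoffs 6, 1, 4, 9 → best response Backroad.
Driver A against Bridge: payoffs 3, 0, 2, 5 → best response Backroad.
Driver A against Tunnel: payoffs 3, 5, 7, 6 → best response Tunnel.
Driver A against Backroad: payoffs 4, 9, 0, 5 → best response Bridge.
Driver B against Avenue: payoffs 5, 0, 4, 9, 3 → best response Tunnel.
Driver B against Bridge: payoffs 0, 5, 3, 6, 2 → best response Tunnel.
Driver B against Tunnel: payoffs 2, 9, 6, 4, 5 → best response Avenue.
Driver B against Backroad: payoffs 4, 8, 6, 7, 9 → best response Backroad.
No profile is a mutual best response for all players.

This game has no pure Nash equilibrium.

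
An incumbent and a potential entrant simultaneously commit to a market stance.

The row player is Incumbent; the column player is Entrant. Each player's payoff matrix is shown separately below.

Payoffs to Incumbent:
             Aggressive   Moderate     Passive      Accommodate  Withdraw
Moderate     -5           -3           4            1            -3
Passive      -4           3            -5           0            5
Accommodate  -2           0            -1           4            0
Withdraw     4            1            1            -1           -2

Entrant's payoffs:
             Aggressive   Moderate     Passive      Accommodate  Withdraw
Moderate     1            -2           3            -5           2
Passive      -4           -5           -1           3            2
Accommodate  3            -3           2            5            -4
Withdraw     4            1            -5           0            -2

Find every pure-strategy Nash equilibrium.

Incumbent against Aggressive: payoffs -5, -4, -2, 4 → best response Withdraw.
Incumbent against Moderate: payoffs -3, 3, 0, 1 → best response Passive.
Incumbent against Passive: payoffs 4, -5, -1, 1 → best response Moderate.
Incumbent against Accommodate: payoffs 1, 0, 4, -1 → best response Accommodate.
Incumbent against Withdraw: payoffs -3, 5, 0, -2 → best response Passive.
Entrant against Moderate: payoffs 1, -2, 3, -5, 2 → best response Passive.
Entrant against Passive: payoffs -4, -5, -1, 3, 2 → best response Accommodate.
Entrant against Accommodate: payoffs 3, -3, 2, 5, -4 → best response Accommodate.
Entrant against Withdraw: payoffs 4, 1, -5, 0, -2 → best response Aggressive.
Mutual best responses: (Moderate, Passive); (Accommodate, Accommodate); (Withdraw, Aggressive).

Pure-strategy Nash equilibria: (Moderate, Passive); (Accommodate, Accommodate); (Withdraw, Aggressive)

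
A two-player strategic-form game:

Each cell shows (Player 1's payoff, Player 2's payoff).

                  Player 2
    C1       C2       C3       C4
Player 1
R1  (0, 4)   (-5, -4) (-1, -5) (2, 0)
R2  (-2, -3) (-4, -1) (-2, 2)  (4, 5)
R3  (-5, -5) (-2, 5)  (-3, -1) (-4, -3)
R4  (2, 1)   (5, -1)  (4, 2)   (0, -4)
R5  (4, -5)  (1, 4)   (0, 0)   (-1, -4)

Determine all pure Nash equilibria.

Mark each player's best response to every combination of opponents' strategies; a profile where every player is best-responding is a pure Nash equilibrium.
Player 1 against C1: payoffs 0, -2, -5, 2, 4 → best response R5.
Player 1 against C2: payoffs -5, -4, -2, 5, 1 → best response R4.
Player 1 against C3: payoffs -1, -2, -3, 4, 0 → best response R4.
Player 1 against C4: payoffs 2, 4, -4, 0, -1 → best response R2.
Player 2 against R1: payoffs 4, -4, -5, 0 → best response C1.
Player 2 against R2: payoffs -3, -1, 2, 5 → best response C4.
Player 2 against R3: payoffs -5, 5, -1, -3 → best response C2.
Player 2 against R4: payoffs 1, -1, 2, -4 → best response C3.
Player 2 against R5: payoffs -5, 4, 0, -4 → best response C2.
Mutual best responses: (R2, C4); (R4, C3).

The pure Nash equilibria are (R2, C4), (R4, C3).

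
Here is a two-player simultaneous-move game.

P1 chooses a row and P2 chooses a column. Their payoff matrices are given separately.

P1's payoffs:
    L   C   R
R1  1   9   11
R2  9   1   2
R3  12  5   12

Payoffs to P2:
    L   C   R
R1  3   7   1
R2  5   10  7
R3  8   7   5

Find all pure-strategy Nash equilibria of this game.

(R1, C); (R3, L)

For each strategy profile, look for a profitable unilateral deviation.
(R1, L): P1 can switch to R2 (1 → 9). Not NE.
(R1, C): P1 gets 9, best alternative 5; P2 gets 7, best alternative 3. No profitable deviation — NE.
(R1, R): P1 can switch to R3 (11 → 12). Not NE.
(R2, L): P1 can switch to R3 (9 → 12). Not NE.
(R2, C): P1 can switch to R1 (1 → 9). Not NE.
(R2, R): P1 can switch to R1 (2 → 11). Not NE.
(R3, L): P1 gets 12, best alternative 9; P2 gets 8, best alternative 7. No profitable deviation — NE.
(R3, C): P1 can switch to R1 (5 → 9). Not NE.
(R3, R): P2 can switch to L (5 → 8). Not NE.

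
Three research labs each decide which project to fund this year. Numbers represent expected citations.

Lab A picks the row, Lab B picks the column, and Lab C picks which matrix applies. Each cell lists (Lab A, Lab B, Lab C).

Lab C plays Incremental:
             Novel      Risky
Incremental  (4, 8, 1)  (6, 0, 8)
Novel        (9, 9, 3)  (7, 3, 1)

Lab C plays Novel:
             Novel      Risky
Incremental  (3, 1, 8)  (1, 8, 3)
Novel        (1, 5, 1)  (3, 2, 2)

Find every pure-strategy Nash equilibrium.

Pure NE: (Novel, Novel, Incremental)

(Incremental, Novel, Incremental): Lab A can switch to Novel (4 → 9). Not NE.
(Incremental, Novel, Novel): Lab B can switch to Risky (1 → 8). Not NE.
(Incremental, Risky, Incremental): Lab A can switch to Novel (6 → 7). Not NE.
(Incremental, Risky, Novel): Lab A can switch to Novel (1 → 3). Not NE.
(Novel, Novel, Incremental): Lab A gets 9, best alternative 4; Lab B gets 9, best alternative 3; Lab C gets 3, best alternative 1. No profitable deviation — NE.
(Novel, Novel, Novel): Lab A can switch to Incremental (1 → 3). Not NE.
(Novel, Risky, Incremental): Lab B can switch to Novel (3 → 9). Not NE.
(Novel, Risky, Novel): Lab B can switch to Novel (2 → 5). Not NE.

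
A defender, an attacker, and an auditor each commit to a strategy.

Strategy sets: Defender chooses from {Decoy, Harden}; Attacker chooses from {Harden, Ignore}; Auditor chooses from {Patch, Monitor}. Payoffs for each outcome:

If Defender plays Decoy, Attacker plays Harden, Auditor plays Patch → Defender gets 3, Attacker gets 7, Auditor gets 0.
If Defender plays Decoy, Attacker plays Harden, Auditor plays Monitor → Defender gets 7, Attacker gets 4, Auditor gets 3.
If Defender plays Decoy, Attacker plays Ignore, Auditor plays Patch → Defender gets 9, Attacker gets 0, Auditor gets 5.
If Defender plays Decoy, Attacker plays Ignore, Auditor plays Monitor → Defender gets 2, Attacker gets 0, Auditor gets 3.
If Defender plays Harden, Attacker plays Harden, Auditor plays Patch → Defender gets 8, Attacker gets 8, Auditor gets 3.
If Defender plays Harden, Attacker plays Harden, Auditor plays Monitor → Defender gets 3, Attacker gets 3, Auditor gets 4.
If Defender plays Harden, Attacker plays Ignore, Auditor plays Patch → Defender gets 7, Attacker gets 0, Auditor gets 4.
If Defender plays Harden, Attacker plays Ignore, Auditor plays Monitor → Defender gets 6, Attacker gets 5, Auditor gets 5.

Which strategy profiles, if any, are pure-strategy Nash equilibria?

Check each profile: it is a Nash equilibrium iff no player can strictly gain by switching unilaterally.
(Decoy, Harden, Patch): Defender can switch to Harden (3 → 8). Not NE.
(Decoy, Harden, Monitor): Defender gets 7, best alternative 3; Attacker gets 4, best alternative 0; Auditor gets 3, best alternative 0. No profitable deviation — NE.
(Decoy, Ignore, Patch): Attacker can switch to Harden (0 → 7). Not NE.
(Decoy, Ignore, Monitor): Defender can switch to Harden (2 → 6). Not NE.
(Harden, Harden, Patch): Auditor can switch to Monitor (3 → 4). Not NE.
(Harden, Harden, Monitor): Defender can switch to Decoy (3 → 7). Not NE.
(Harden, Ignore, Patch): Defender can switch to Decoy (7 → 9). Not NE.
(Harden, Ignore, Monitor): Defender gets 6, best alternative 2; Attacker gets 5, best alternative 3; Auditor gets 5, best alternative 4. No profitable deviation — NE.

(Decoy, Harden, Monitor), (Harden, Ignore, Monitor)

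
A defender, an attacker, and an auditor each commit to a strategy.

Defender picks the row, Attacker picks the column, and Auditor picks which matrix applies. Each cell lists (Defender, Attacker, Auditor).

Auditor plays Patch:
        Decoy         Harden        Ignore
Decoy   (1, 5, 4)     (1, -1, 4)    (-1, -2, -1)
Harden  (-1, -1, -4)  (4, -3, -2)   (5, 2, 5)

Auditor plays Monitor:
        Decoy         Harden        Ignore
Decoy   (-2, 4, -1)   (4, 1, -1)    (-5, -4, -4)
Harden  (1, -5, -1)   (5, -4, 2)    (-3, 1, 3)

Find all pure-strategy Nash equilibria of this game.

Defender against (Decoy, Patch): payoffs 1, -1 → best response Decoy.
Defender against (Decoy, Monitor): payoffs -2, 1 → best response Harden.
Defender against (Harden, Patch): payoffs 1, 4 → best response Harden.
Defender against (Harden, Monitor): payoffs 4, 5 → best response Harden.
Defender against (Ignore, Patch): payoffs -1, 5 → best response Harden.
Defender against (Ignore, Monitor): payoffs -5, -3 → best response Harden.
Attacker against (Decoy, Patch): payoffs 5, -1, -2 → best response Decoy.
Attacker against (Decoy, Monitor): payoffs 4, 1, -4 → best response Decoy.
Attacker against (Harden, Patch): payoffs -1, -3, 2 → best response Ignore.
Attacker against (Harden, Monitor): payoffs -5, -4, 1 → best response Ignore.
Auditor against (Decoy, Decoy): payoffs 4, -1 → best response Patch.
Auditor against (Decoy, Harden): payoffs 4, -1 → best response Patch.
Auditor against (Decoy, Ignore): payoffs -1, -4 → best response Patch.
Auditor against (Harden, Decoy): payoffs -4, -1 → best response Monitor.
Auditor against (Harden, Harden): payoffs -2, 2 → best response Monitor.
Auditor against (Harden, Ignore): payoffs 5, 3 → best response Patch.
Mutual best responses: (Decoy, Decoy, Patch); (Harden, Ignore, Patch).

(Decoy, Decoy, Patch) and (Harden, Ignore, Patch)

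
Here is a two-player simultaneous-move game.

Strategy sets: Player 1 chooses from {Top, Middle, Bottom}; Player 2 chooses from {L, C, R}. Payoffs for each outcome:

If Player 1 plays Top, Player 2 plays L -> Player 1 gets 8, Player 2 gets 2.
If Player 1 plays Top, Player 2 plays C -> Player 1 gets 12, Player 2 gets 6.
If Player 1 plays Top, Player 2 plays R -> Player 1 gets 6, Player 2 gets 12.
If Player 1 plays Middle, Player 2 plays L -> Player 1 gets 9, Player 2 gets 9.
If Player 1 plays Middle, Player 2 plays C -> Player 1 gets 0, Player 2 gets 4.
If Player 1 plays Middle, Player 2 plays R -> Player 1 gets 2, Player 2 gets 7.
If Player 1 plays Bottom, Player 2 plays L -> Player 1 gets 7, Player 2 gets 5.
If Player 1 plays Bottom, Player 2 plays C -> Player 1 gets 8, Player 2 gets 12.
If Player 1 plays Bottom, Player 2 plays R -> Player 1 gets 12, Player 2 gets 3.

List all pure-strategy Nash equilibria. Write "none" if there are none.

(Middle, L)

Player 1 against L: payoffs 8, 9, 7 → best response Middle.
Player 1 against C: payoffs 12, 0, 8 → best response Top.
Player 1 against R: payoffs 6, 2, 12 → best response Bottom.
Player 2 against Top: payoffs 2, 6, 12 → best response R.
Player 2 against Middle: payoffs 9, 4, 7 → best response L.
Player 2 against Bottom: payoffs 5, 12, 3 → best response C.
Mutual best responses: (Middle, L).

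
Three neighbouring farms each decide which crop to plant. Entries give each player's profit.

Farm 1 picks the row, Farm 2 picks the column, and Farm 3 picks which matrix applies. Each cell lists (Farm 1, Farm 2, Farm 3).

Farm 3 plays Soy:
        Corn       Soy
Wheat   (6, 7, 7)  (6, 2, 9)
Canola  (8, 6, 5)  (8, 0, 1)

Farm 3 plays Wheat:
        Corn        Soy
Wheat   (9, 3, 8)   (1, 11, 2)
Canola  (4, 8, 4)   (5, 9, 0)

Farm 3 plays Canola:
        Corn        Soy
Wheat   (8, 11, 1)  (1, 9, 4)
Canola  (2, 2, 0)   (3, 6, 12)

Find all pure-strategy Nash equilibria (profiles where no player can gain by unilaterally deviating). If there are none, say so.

The pure Nash equilibria are (Canola, Corn, Soy), (Canola, Soy, Canola).

(Wheat, Corn, Soy): Farm 1 can switch to Canola (6 → 8). Not NE.
(Wheat, Corn, Wheat): Farm 2 can switch to Soy (3 → 11). Not NE.
(Wheat, Corn, Canola): Farm 3 can switch to Soy (1 → 7). Not NE.
(Wheat, Soy, Soy): Farm 1 can switch to Canola (6 → 8). Not NE.
(Wheat, Soy, Wheat): Farm 1 can switch to Canola (1 → 5). Not NE.
(Wheat, Soy, Canola): Farm 1 can switch to Canola (1 → 3). Not NE.
(Canola, Corn, Soy): Farm 1 gets 8, best alternative 6; Farm 2 gets 6, best alternative 0; Farm 3 gets 5, best alternative 4. No profitable deviation — NE.
(Canola, Corn, Wheat): Farm 1 can switch to Wheat (4 → 9). Not NE.
(Canola, Corn, Canola): Farm 1 can switch to Wheat (2 → 8). Not NE.
(Canola, Soy, Soy): Farm 2 can switch to Corn (0 → 6). Not NE.
(Canola, Soy, Wheat): Farm 3 can switch to Soy (0 → 1). Not NE.
(Canola, Soy, Canola): Farm 1 gets 3, best alternative 1; Farm 2 gets 6, best alternative 2; Farm 3 gets 12, best alternative 1. No profitable deviation — NE.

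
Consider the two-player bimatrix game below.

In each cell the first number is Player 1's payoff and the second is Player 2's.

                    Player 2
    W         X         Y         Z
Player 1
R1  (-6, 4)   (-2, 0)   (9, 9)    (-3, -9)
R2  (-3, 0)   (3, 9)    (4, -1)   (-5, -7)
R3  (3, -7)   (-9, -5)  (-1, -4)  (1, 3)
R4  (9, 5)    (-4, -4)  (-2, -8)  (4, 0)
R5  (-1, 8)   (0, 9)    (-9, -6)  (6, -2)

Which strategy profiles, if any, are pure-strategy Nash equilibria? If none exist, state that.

Pure-strategy Nash equilibria: (R1, Y); (R2, X); (R4, W)

Player 1 against W: payoffs -6, -3, 3, 9, -1 → best response R4.
Player 1 against X: payoffs -2, 3, -9, -4, 0 → best response R2.
Player 1 against Y: payoffs 9, 4, -1, -2, -9 → best response R1.
Player 1 against Z: payoffs -3, -5, 1, 4, 6 → best response R5.
Player 2 against R1: payoffs 4, 0, 9, -9 → best response Y.
Player 2 against R2: payoffs 0, 9, -1, -7 → best response X.
Player 2 against R3: payoffs -7, -5, -4, 3 → best response Z.
Player 2 against R4: payoffs 5, -4, -8, 0 → best response W.
Player 2 against R5: payoffs 8, 9, -6, -2 → best response X.
Mutual best responses: (R1, Y); (R2, X); (R4, W).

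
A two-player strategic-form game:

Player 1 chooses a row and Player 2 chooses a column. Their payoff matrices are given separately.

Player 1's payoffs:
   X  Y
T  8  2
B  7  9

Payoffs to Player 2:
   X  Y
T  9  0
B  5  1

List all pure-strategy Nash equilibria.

(T, X): Player 1 gets 8, best alternative 7; Player 2 gets 9, best alternative 0. No profitable deviation — NE.
(T, Y): Player 1 can switch to B (2 → 9). Not NE.
(B, X): Player 1 can switch to T (7 → 8). Not NE.
(B, Y): Player 2 can switch to X (1 → 5). Not NE.

Pure NE: (T, X)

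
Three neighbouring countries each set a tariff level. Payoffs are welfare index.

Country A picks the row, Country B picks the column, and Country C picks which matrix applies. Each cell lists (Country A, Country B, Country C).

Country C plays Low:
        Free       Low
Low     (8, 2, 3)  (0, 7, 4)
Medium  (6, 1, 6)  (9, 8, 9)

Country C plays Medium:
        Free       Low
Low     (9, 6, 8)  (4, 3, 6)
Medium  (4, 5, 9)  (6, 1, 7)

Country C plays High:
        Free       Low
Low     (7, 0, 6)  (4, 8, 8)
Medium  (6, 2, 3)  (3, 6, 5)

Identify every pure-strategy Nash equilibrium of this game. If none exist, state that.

Country A against (Free, Low): payoffs 8, 6 → best response Low.
Country A against (Free, Medium): payoffs 9, 4 → best response Low.
Country A against (Free, High): payoffs 7, 6 → best response Low.
Country A against (Low, Low): payoffs 0, 9 → best response Medium.
Country A against (Low, Medium): payoffs 4, 6 → best response Medium.
Country A against (Low, High): payoffs 4, 3 → best response Low.
Country B against (Low, Low): payoffs 2, 7 → best response Low.
Country B against (Low, Medium): payoffs 6, 3 → best response Free.
Country B against (Low, High): payoffs 0, 8 → best response Low.
Country B against (Medium, Low): payoffs 1, 8 → best response Low.
Country B against (Medium, Medium): payoffs 5, 1 → best response Free.
Country B against (Medium, High): payoffs 2, 6 → best response Low.
Country C against (Low, Free): payoffs 3, 8, 6 → best response Medium.
Country C against (Low, Low): payoffs 4, 6, 8 → best response High.
Country C against (Medium, Free): payoffs 6, 9, 3 → best response Medium.
Country C against (Medium, Low): payoffs 9, 7, 5 → best response Low.
Mutual best responses: (Low, Free, Medium); (Low, Low, High); (Medium, Low, Low).

Pure-strategy Nash equilibria: (Low, Free, Medium) and (Low, Low, High) and (Medium, Low, Low)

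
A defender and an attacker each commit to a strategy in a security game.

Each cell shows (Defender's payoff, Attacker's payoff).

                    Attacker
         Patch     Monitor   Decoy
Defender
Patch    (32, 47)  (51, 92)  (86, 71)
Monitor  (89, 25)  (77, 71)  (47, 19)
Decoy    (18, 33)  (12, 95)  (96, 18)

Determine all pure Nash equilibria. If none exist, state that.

Check each profile: it is a Nash equilibrium iff no player can strictly gain by switching unilaterally.
(Patch, Patch): Defender can switch to Monitor (32 → 89). Not NE.
(Patch, Monitor): Defender can switch to Monitor (51 → 77). Not NE.
(Patch, Decoy): Defender can switch to Decoy (86 → 96). Not NE.
(Monitor, Patch): Attacker can switch to Monitor (25 → 71). Not NE.
(Monitor, Monitor): Defender gets 77, best alternative 51; Attacker gets 71, best alternative 25. No profitable deviation — NE.
(Monitor, Decoy): Defender can switch to Patch (47 → 86). Not NE.
(Decoy, Patch): Defender can switch to Patch (18 → 32). Not NE.
(Decoy, Monitor): Defender can switch to Patch (12 → 51). Not NE.
(Decoy, Decoy): Attacker can switch to Patch (18 → 33). Not NE.

The unique pure-strategy Nash equilibrium is (Monitor, Monitor).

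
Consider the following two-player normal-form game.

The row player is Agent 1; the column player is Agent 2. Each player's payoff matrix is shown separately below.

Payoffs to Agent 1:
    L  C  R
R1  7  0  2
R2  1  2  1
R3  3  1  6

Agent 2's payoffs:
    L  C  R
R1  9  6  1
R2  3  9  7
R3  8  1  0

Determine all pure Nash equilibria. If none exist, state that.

Pure-strategy Nash equilibria: (R1, L); (R2, C)

Agent 1 against L: payoffs 7, 1, 3 → best response R1.
Agent 1 against C: payoffs 0, 2, 1 → best response R2.
Agent 1 against R: payoffs 2, 1, 6 → best response R3.
Agent 2 against R1: payoffs 9, 6, 1 → best response L.
Agent 2 against R2: payoffs 3, 9, 7 → best response C.
Agent 2 against R3: payoffs 8, 1, 0 → best response L.
Mutual best responses: (R1, L); (R2, C).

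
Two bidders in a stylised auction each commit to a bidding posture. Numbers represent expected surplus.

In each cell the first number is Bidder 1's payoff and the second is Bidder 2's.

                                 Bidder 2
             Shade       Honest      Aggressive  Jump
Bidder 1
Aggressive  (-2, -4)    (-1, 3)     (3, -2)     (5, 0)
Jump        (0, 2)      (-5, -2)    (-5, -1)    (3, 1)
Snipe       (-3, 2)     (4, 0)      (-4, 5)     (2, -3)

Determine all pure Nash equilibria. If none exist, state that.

(Aggressive, Shade): Bidder 1 can switch to Jump (-2 → 0). Not NE.
(Aggressive, Honest): Bidder 1 can switch to Snipe (-1 → 4). Not NE.
(Aggressive, Aggressive): Bidder 2 can switch to Honest (-2 → 3). Not NE.
(Aggressive, Jump): Bidder 2 can switch to Honest (0 → 3). Not NE.
(Jump, Shade): Bidder 1 gets 0, best alternative -2; Bidder 2 gets 2, best alternative 1. No profitable deviation — NE.
(Jump, Honest): Bidder 1 can switch to Aggressive (-5 → -1). Not NE.
(Jump, Aggressive): Bidder 1 can switch to Aggressive (-5 → 3). Not NE.
(The remaining 5 profiles each have a profitable deviation by the same check.)

The unique pure-strategy Nash equilibrium is (Jump, Shade).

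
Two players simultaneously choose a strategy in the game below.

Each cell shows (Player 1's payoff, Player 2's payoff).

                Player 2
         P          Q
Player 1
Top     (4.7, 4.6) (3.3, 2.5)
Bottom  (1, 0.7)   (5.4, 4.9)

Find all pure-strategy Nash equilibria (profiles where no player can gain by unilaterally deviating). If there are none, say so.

Mark each player's best response to every combination of opponents' strategies; a profile where every player is best-responding is a pure Nash equilibrium.
Player 1 against P: payoffs 4.7, 1 → best response Top.
Player 1 against Q: payoffs 3.3, 5.4 → best response Bottom.
Player 2 against Top: payoffs 4.6, 2.5 → best response P.
Player 2 against Bottom: payoffs 0.7, 4.9 → best response Q.
Mutual best responses: (Top, P); (Bottom, Q).

Pure-strategy Nash equilibria: (Top, P) and (Bottom, Q)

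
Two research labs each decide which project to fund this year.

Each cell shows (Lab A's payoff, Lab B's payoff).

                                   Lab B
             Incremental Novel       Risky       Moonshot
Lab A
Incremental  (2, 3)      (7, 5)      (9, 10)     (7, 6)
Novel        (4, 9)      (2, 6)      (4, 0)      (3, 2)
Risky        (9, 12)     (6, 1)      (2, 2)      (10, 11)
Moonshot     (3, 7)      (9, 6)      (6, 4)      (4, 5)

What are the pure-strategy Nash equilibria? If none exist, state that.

(Incremental, Incremental): Lab A can switch to Novel (2 → 4). Not NE.
(Incremental, Novel): Lab A can switch to Moonshot (7 → 9). Not NE.
(Incremental, Risky): Lab A gets 9, best alternative 6; Lab B gets 10, best alternative 6. No profitable deviation — NE.
(Incremental, Moonshot): Lab A can switch to Risky (7 → 10). Not NE.
(Novel, Incremental): Lab A can switch to Risky (4 → 9). Not NE.
(Novel, Novel): Lab A can switch to Incremental (2 → 7). Not NE.
(Novel, Risky): Lab A can switch to Incremental (4 → 9). Not NE.
(Novel, Moonshot): Lab A can switch to Incremental (3 → 7). Not NE.
(Risky, Incremental): Lab A gets 9, best alternative 4; Lab B gets 12, best alternative 11. No profitable deviation — NE.
(Risky, Novel): Lab A can switch to Incremental (6 → 7). Not NE.
(The remaining 6 profiles each have a profitable deviation by the same check.)

The pure Nash equilibria are (Incremental, Risky), (Risky, Incremental).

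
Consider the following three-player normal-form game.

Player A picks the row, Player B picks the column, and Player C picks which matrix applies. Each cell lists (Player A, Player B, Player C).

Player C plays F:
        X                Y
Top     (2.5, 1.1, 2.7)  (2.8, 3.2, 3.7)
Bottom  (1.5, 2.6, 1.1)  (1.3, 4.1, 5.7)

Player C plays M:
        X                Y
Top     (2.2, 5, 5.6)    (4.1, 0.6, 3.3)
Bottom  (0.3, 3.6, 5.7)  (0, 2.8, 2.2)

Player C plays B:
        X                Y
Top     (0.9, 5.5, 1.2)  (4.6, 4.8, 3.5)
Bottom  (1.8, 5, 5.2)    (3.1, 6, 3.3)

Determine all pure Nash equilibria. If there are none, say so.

Pure-strategy Nash equilibria: (Top, X, M), (Top, Y, F)

(Top, X, F): Player B can switch to Y (1.1 → 3.2). Not NE.
(Top, X, M): Player A gets 2.2, best alternative 0.3; Player B gets 5, best alternative 0.6; Player C gets 5.6, best alternative 2.7. No profitable deviation — NE.
(Top, X, B): Player A can switch to Bottom (0.9 → 1.8). Not NE.
(Top, Y, F): Player A gets 2.8, best alternative 1.3; Player B gets 3.2, best alternative 1.1; Player C gets 3.7, best alternative 3.5. No profitable deviation — NE.
(Top, Y, M): Player B can switch to X (0.6 → 5). Not NE.
(Top, Y, B): Player B can switch to X (4.8 → 5.5). Not NE.
(Bottom, X, F): Player A can switch to Top (1.5 → 2.5). Not NE.
(Bottom, X, M): Player A can switch to Top (0.3 → 2.2). Not NE.
(Bottom, X, B): Player B can switch to Y (5 → 6). Not NE.
(Bottom, Y, F): Player A can switch to Top (1.3 → 2.8). Not NE.
(The remaining 2 profiles each have a profitable deviation by the same check.)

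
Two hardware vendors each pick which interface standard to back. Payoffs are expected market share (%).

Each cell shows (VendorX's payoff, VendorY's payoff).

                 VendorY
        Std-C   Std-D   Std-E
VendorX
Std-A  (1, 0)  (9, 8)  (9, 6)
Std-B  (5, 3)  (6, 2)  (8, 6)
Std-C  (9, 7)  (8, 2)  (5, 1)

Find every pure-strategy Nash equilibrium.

Mark each player's best response to every combination of opponents' strategies; a profile where every player is best-responding is a pure Nash equilibrium.
VendorX against Std-C: payoffs 1, 5, 9 → best response Std-C.
VendorX against Std-D: payoffs 9, 6, 8 → best response Std-A.
VendorX against Std-E: payoffs 9, 8, 5 → best response Std-A.
VendorY against Std-A: payoffs 0, 8, 6 → best response Std-D.
VendorY against Std-B: payoffs 3, 2, 6 → best response Std-E.
VendorY against Std-C: payoffs 7, 2, 1 → best response Std-C.
Mutual best responses: (Std-A, Std-D); (Std-C, Std-C).

(Std-A, Std-D) and (Std-C, Std-C)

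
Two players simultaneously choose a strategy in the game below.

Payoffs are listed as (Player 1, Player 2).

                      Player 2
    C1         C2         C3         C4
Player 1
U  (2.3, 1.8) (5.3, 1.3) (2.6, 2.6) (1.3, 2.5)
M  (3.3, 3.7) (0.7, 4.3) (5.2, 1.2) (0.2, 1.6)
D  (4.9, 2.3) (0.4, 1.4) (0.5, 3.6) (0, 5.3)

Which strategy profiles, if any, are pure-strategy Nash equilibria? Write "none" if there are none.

No pure-strategy Nash equilibrium.

For each player, find the best response to each opponent profile; mutual best responses are the pure NE.
Player 1 against C1: payoffs 2.3, 3.3, 4.9 → best response D.
Player 1 against C2: payoffs 5.3, 0.7, 0.4 → best response U.
Player 1 against C3: payoffs 2.6, 5.2, 0.5 → best response M.
Player 1 against C4: payoffs 1.3, 0.2, 0 → best response U.
Player 2 against U: payoffs 1.8, 1.3, 2.6, 2.5 → best response C3.
Player 2 against M: payoffs 3.7, 4.3, 1.2, 1.6 → best response C2.
Player 2 against D: payoffs 2.3, 1.4, 3.6, 5.3 → best response C4.
No profile is a mutual best response for all players.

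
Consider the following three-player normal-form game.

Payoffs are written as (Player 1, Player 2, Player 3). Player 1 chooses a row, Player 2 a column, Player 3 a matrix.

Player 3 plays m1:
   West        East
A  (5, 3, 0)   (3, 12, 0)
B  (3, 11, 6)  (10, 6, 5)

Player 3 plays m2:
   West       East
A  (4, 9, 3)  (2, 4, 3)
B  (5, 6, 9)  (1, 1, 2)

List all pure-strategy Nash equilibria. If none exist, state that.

Mark each player's best response to every combination of opponents' strategies; a profile where every player is best-responding is a pure Nash equilibrium.
Player 1 against (West, m1): payoffs 5, 3 → best response A.
Player 1 against (West, m2): payoffs 4, 5 → best response B.
Player 1 against (East, m1): payoffs 3, 10 → best response B.
Player 1 against (East, m2): payoffs 2, 1 → best response A.
Player 2 against (A, m1): payoffs 3, 12 → best response East.
Player 2 against (A, m2): payoffs 9, 4 → best response West.
Player 2 against (B, m1): payoffs 11, 6 → best response West.
Player 2 against (B, m2): payoffs 6, 1 → best response West.
Player 3 against (A, West): payoffs 0, 3 → best response m2.
Player 3 against (A, East): payoffs 0, 3 → best response m2.
Player 3 against (B, West): payoffs 6, 9 → best response m2.
Player 3 against (B, East): payoffs 5, 2 → best response m1.
Mutual best responses: (B, West, m2).

Pure NE: (B, West, m2)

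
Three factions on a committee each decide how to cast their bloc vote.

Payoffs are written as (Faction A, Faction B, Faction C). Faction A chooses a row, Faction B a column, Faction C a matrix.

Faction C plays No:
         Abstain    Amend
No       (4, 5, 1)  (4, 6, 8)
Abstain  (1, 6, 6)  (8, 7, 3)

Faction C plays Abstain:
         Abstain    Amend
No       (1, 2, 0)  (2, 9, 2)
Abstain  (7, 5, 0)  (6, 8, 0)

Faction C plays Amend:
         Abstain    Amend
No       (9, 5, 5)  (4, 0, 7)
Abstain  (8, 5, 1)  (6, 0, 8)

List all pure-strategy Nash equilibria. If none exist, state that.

(No, Abstain, Amend)

For each strategy profile, look for a profitable unilateral deviation.
(No, Abstain, No): Faction B can switch to Amend (5 → 6). Not NE.
(No, Abstain, Abstain): Faction A can switch to Abstain (1 → 7). Not NE.
(No, Abstain, Amend): Faction A gets 9, best alternative 8; Faction B gets 5, best alternative 0; Faction C gets 5, best alternative 1. No profitable deviation — NE.
(No, Amend, No): Faction A can switch to Abstain (4 → 8). Not NE.
(No, Amend, Abstain): Faction A can switch to Abstain (2 → 6). Not NE.
(No, Amend, Amend): Faction A can switch to Abstain (4 → 6). Not NE.
(Abstain, Abstain, No): Faction A can switch to No (1 → 4). Not NE.
(The remaining 5 profiles each have a profitable deviation by the same check.)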